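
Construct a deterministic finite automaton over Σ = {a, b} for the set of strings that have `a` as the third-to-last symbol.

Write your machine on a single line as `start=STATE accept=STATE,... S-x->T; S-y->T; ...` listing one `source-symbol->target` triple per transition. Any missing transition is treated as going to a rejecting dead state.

Because acceptance depends on a position counted from the end, the machine has to buffer the most recent 3 symbols. Make each state the string of the last up-to-3 symbols read; on input `x` shift the window left and append `x`. Accept when the buffered window has length 3 and begins with `a`.
15 states suffice.
          a    b  
>  s0     s1   s2 
   s1     s3   s4 
   s2     s5   s6 
   s3     s7   s8 
   s4     s9  s10 
   s5    s11  s12 
   s6    s13  s14 
 * s7     s7   s8 
 * s8     s9  s10 
 * s9    s11  s12 
 * s10   s13  s14 
   s11    s7   s8 
   s12    s9  s10 
   s13   s11  s12 
   s14   s13  s14 
(> = start, * = accepting)

start=s0; accept=s7,s8,s9,s10; s0-a->s1; s0-b->s2; s1-a->s3; s1-b->s4; s2-a->s5; s2-b->s6; s3-a->s7; s3-b->s8; s4-a->s9; s4-b->s10; s5-a->s11; s5-b->s12; s6-a->s13; s6-b->s14; s7-a->s7; s7-b->s8; s8-a->s9; s8-b->s10; s9-a->s11; s9-b->s12; s10-a->s13; s10-b->s14; s11-a->s7; s11-b->s8; s12-a->s9; s12-b->s10; s13-a->s11; s13-b->s12; s14-a->s13; s14-b->s14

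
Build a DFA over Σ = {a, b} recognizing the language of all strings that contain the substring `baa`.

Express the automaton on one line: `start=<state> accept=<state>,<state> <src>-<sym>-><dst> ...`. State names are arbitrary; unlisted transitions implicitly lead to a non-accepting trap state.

start=S0 accept=S3 S0-a->S0 S0-b->S1 S1-a->S2 S1-b->S1 S2-a->S3 S2-b->S1 S3-a->S3 S3-b->S3

States S0..S2 record the length of the longest prefix of `baa` that matches the current input suffix. Reaching S3 means `baa` has been seen, and we stay there forever. Accept from S3.
With 4 states:
        a   b  
>  S0   S0  S1 
   S1   S2  S1 
   S2   S3  S1 
 * S3   S3  S3 
(> = start, * = accepting)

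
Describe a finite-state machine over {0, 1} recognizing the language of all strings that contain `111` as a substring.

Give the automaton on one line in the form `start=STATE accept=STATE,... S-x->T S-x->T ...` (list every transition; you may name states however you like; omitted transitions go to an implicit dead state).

start=s0 accept=s3 s0-0->s0 s0-1->s1 s1-0->s0 s1-1->s2 s2-0->s0 s2-1->s3 s3-0->s3 s3-1->s3

States s0..s2 record the length of the longest prefix of `111` that matches the current input suffix. Reaching s3 means `111` has been seen, and we stay there forever. Accept from s3.
4 states suffice.
        0   1  
>  s0   s0  s1 
   s1   s0  s2 
   s2   s0  s3 
 * s3   s3  s3 
(> = start, * = accepting)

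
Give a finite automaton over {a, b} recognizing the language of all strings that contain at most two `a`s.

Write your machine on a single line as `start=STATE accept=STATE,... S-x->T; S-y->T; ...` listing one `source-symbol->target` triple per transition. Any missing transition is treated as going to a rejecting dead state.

Only the number of `a`s matters, and only up to 3. Make a chain q0 → q1 → q2 → q3 advanced by each `a` (with q3 absorbing); every other symbol self-loops. The accepting set is {q0, q1, q2}.
With 4 states:
        a   b  
>* q0   q1  q0 
 * q1   q2  q1 
 * q2   q3  q2 
   q3   q3  q3 
(> = start, * = accepting)

start=q0; accept=q0,q1,q2; q0-a->q1; q0-b->q0; q1-a->q2; q1-b->q1; q2-a->q3; q2-b->q2; q3-a->q3; q3-b->q3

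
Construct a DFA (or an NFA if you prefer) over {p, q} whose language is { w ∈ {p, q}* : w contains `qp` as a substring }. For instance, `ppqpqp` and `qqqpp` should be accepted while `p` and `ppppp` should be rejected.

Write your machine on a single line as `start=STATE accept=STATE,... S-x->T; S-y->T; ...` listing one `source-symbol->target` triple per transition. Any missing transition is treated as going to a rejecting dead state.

start=S0; accept=S2; S0-p->S0; S0-q->S1; S1-p->S2; S1-q->S1; S2-p->S2; S2-q->S2

States S0..S1 record the length of the longest prefix of `qp` that matches the current input suffix. Reaching S2 means `qp` has been seen, and we stay there forever. Accept from S2.
A 3-state machine:
        p   q  
>  S0   S0  S1 
   S1   S2  S1 
 * S2   S2  S2 
(> = start, * = accepting)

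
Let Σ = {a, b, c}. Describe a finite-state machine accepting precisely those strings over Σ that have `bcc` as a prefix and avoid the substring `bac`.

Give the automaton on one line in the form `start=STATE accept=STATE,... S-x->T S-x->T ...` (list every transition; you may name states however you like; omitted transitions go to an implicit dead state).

Build one automaton per condition and run them in lockstep. The first has 5 states tracking whether the input so far still matches the prefix `bcc`; the second has 4 states tracking partial matches of the forbidden pattern `bac`. A product state is a pair (one from each), accepting exactly when both do. Minimizing collapses redundant product states.
With 7 states:
        a   b   c  
>  S0   S1  S2  S1 
   S1   S1  S1  S1 
   S2   S1  S1  S3 
   S3   S1  S1  S4 
 * S4   S4  S5  S4 
 * S5   S6  S5  S4 
 * S6   S4  S5  S1 
(> = start, * = accepting)

start=S0 accept=S4,S5,S6 S0-a->S1 S0-b->S2 S0-c->S1 S1-a->S1 S1-b->S1 S1-c->S1 S2-a->S1 S2-b->S1 S2-c->S3 S3-a->S1 S3-b->S1 S3-c->S4 S4-a->S4 S4-b->S5 S4-c->S4 S5-a->S6 S5-b->S5 S5-c->S4 S6-a->S4 S6-b->S5 S6-c->S1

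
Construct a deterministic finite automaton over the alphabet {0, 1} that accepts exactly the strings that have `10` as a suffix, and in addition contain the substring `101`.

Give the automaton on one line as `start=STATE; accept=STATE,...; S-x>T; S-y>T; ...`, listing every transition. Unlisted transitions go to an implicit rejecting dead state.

start=q0; accept=q4; q0-0>q0; q0-1>q1; q1-0>q2; q1-1>q1; q2-0>q0; q2-1>q3; q3-0>q4; q3-1>q3; q4-0>q5; q4-1>q3; q5-0>q5; q5-1>q3

Run two small machines in parallel and take their product. One (3 states) tracks how much of the suffix `10` has currently been matched; the other (4 states) tracks whether and how much of `101` has been seen. Each combined state is a pair, one component from each; accept when both components accept.
6 states suffice.
        0   1  
>  q0   q0  q1 
   q1   q2  q1 
   q2   q0  q3 
   q3   q4  q3 
 * q4   q5  q3 
   q5   q5  q3 
(> = start, * = accepting)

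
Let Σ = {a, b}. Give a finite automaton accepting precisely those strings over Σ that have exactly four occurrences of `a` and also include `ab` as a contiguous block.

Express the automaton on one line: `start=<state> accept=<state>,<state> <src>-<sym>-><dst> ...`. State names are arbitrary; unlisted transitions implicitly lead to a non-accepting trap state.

start=S0 accept=S9 S0-a->S1 S0-b->S0 S1-a->S2 S1-b->S3 S2-a->S4 S2-b->S5 S3-a->S5 S3-b->S3 S4-a->S6 S4-b->S7 S5-a->S7 S5-b->S5 S6-a->S8 S6-b->S9 S7-a->S9 S7-b->S7 S8-a->S8 S8-b->S8 S9-a->S8 S9-b->S9

Build one automaton per condition and run them in lockstep. One (6 states) tracks the count of `a`s, saturating at 5; the other (3 states) tracks whether and how much of `ab` has been seen. Each combined state is a pair, one component from each; accept when both components accept. Equivalent product states are then merged.
        a   b  
>  S0   S1  S0 
   S1   S2  S3 
   S2   S4  S5 
   S3   S5  S3 
   S4   S6  S7 
   S5   S7  S5 
   S6   S8  S9 
   S7   S9  S7 
   S8   S8  S8 
 * S9   S8  S9 
(> = start, * = accepting)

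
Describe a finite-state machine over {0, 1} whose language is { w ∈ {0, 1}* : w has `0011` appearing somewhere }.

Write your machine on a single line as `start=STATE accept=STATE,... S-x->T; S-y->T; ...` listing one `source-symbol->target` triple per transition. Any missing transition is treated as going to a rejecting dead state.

Track how much of `0011` has been matched so far: state q0 is no progress, q4 is the absorbing accept state reached once `0011` has occurred. Intermediate states record partial matches; on a mismatch, fall back to the longest reusable overlap.
With 5 states:
        0   1  
>  q0   q1  q0 
   q1   q2  q0 
   q2   q2  q3 
   q3   q1  q4 
 * q4   q4  q4 
(> = start, * = accepting)

start=q0; accept=q4; q0-0->q1; q0-1->q0; q1-0->q2; q1-1->q0; q2-0->q2; q2-1->q3; q3-0->q1; q3-1->q4; q4-0->q4; q4-1->q4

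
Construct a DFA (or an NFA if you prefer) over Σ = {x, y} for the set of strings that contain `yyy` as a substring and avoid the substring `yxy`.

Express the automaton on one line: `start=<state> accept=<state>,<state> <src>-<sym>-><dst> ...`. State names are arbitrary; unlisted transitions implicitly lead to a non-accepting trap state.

Handle the two conditions separately and then intersect. The first has 4 states tracking whether and how much of `yyy` has been seen; the second has 4 states tracking partial matches of the forbidden pattern `yxy`. A product state is a pair (one from each), accepting exactly when both do. Minimizing collapses redundant product states.
        x   y  
>  q0   q0  q1 
   q1   q2  q3 
   q2   q0  q4 
   q3   q2  q5 
   q4   q4  q4 
 * q5   q6  q5 
 * q6   q7  q4 
 * q7   q7  q5 
(> = start, * = accepting)

start=q0 accept=q5,q6,q7 q0-x->q0 q0-y->q1 q1-x->q2 q1-y->q3 q2-x->q0 q2-y->q4 q3-x->q2 q3-y->q5 q4-x->q4 q4-y->q4 q5-x->q6 q5-y->q5 q6-x->q7 q6-y->q4 q7-x->q7 q7-y->q5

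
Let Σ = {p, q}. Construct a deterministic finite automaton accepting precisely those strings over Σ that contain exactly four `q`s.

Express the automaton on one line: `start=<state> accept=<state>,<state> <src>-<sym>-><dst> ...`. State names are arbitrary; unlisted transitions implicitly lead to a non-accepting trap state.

Count `q`s, saturating at 5: states A through E mean 0 through 4 `q`s seen; F means more than 4. Each `q` increments (capped at F); other symbols loop. Accept from {E}.
With 6 states:
       p  q 
>  A   A  B 
   B   B  C 
   C   C  D 
   D   D  E 
 * E   E  F 
   F   F  F 
(> = start, * = accepting)

start=A accept=E A-p->A A-q->B B-p->B B-q->C C-p->C C-q->D D-p->D D-q->E E-p->E E-q->F F-p->F F-q->F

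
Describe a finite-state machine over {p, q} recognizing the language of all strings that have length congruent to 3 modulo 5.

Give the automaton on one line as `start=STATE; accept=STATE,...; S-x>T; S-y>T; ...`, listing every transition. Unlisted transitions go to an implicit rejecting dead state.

start=A; accept=D; A-p>B; A-q>B; B-p>C; B-q>C; C-p>D; C-q>D; D-p>E; D-q>E; E-p>A; E-q>A

Count input length modulo 5: every symbol advances one step around the cycle A → B → C → D → E → A. Accept at D.
A 5-state machine:
       p  q 
>  A   B  B 
   B   C  C 
   C   D  D 
 * D   E  E 
   E   A  A 
(> = start, * = accepting)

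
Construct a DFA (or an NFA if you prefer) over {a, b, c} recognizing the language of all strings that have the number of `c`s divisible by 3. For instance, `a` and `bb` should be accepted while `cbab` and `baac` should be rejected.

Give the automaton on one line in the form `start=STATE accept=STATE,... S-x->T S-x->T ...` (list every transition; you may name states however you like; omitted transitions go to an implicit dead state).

start=S0 accept=S0 S0-a->S0 S0-b->S0 S0-c->S1 S1-a->S1 S1-b->S1 S1-c->S2 S2-a->S2 S2-b->S2 S2-c->S0

The only thing that matters is how many `c`s have appeared, reduced mod 3. Use one state per residue: S0 for 0, …, S2 for 2. Reading `c` moves to the next residue; anything else stays put. S0 is accepting.
3 states suffice.
        a   b   c  
>* S0   S0  S0  S1 
   S1   S1  S1  S2 
   S2   S2  S2  S0 
(> = start, * = accepting)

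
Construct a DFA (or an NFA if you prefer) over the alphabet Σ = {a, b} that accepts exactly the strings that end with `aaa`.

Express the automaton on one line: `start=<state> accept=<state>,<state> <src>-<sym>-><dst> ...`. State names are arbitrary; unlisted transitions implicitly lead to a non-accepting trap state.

start=q0 accept=q3 q0-a->q1 q0-b->q0 q1-a->q2 q1-b->q0 q2-a->q3 q2-b->q0 q3-a->q3 q3-b->q0

Remember how much of `aaa` the current input suffix matches. State q0 means no match yet; q1 means the last symbol is `a`; q2 means the last 2 symbols are `aa`; q3 means the last 3 symbols are `aaa`. Only q3 accepts. On a mismatch, fall back to the longest proper suffix that is still a prefix of `aaa`.
A 4-state machine:
        a   b  
>  q0   q1  q0 
   q1   q2  q0 
   q2   q3  q0 
 * q3   q3  q0 
(> = start, * = accepting)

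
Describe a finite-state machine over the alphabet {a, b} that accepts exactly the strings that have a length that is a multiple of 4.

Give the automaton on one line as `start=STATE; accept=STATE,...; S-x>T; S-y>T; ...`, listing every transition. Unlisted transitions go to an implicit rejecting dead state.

start=q0; accept=q0; q0-a>q1; q0-b>q1; q1-a>q2; q1-b>q2; q2-a>q3; q2-b>q3; q3-a>q0; q3-b>q0

Only the length mod 4 matters, so use a 4-cycle: from any state, every input symbol moves to the next state, wrapping q3 back to q0. Mark q0 accepting.
With 4 states:
        a   b  
>* q0   q1  q1 
   q1   q2  q2 
   q2   q3  q3 
   q3   q0  q0 
(> = start, * = accepting)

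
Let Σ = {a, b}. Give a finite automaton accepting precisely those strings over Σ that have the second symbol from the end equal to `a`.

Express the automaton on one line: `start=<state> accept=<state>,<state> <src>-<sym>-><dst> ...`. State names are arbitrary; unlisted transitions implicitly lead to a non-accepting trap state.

Because acceptance depends on a position counted from the end, the machine has to buffer the most recent 2 symbols. Make each state the string of the last up-to-2 symbols read; on input `x` shift the window left and append `x`. Accept when the buffered window has length 2 and begins with `a`.
        a   b  
>  s0   s1  s2 
   s1   s3  s4 
   s2   s5  s6 
 * s3   s3  s4 
 * s4   s5  s6 
   s5   s3  s4 
   s6   s5  s6 
(> = start, * = accepting)

start=s0 accept=s3,s4 s0-a->s1 s0-b->s2 s1-a->s3 s1-b->s4 s2-a->s5 s2-b->s6 s3-a->s3 s3-b->s4 s4-a->s5 s4-b->s6 s5-a->s3 s5-b->s4 s6-a->s5 s6-b->s6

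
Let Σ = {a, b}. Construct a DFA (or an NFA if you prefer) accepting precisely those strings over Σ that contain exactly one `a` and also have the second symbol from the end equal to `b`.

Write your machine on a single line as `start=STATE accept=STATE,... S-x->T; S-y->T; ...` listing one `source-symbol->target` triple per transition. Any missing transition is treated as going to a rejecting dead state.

Handle the two conditions separately and then intersect. The first has 3 states tracking the count of `a`s, saturating at 2; the second has 7 states tracking the last 2 symbols read. A product state is a pair (one from each), accepting exactly when both do.
With 11 states:
          a    b  
>  q0     q1   q2 
   q1     q3   q4 
   q2     q5   q6 
   q3     q3   q7 
   q4     q8   q9 
 * q5     q3   q4 
   q6     q5   q6 
   q7     q8  q10 
   q8     q3   q7 
 * q9     q8   q9 
   q10    q8  q10 
(> = start, * = accepting)

start=q0; accept=q5,q9; q0-a->q1; q0-b->q2; q1-a->q3; q1-b->q4; q2-a->q5; q2-b->q6; q3-a->q3; q3-b->q7; q4-a->q8; q4-b->q9; q5-a->q3; q5-b->q4; q6-a->q5; q6-b->q6; q7-a->q8; q7-b->q10; q8-a->q3; q8-b->q7; q9-a->q8; q9-b->q9; q10-a->q8; q10-b->q10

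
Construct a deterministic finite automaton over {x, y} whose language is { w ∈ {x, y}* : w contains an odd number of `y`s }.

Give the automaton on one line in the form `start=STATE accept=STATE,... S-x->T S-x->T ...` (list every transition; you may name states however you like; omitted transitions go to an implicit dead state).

start=S0 accept=S1 S0-x->S0 S0-y->S1 S1-x->S1 S1-y->S0

The only thing that matters is how many `y`s have appeared, reduced mod 2. Use one state per residue: S0 for 0, …, S1 for 1. Reading `y` moves to the next residue; anything else stays put. S1 is accepting.
        x   y  
>  S0   S0  S1 
 * S1   S1  S0 
(> = start, * = accepting)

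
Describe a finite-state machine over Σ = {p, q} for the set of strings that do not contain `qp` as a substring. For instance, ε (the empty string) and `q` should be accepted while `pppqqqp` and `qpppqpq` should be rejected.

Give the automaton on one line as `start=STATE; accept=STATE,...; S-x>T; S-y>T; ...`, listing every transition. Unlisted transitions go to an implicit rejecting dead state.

Track partial matches of the forbidden pattern `qp`. State s2 is a dead state reached once `qp` has occurred; every other state accepts. s0 means no part of `qp` is currently matched.
3 states suffice.
        p   q  
>* s0   s0  s1 
 * s1   s2  s1 
   s2   s2  s2 
(> = start, * = accepting)

start=s0; accept=s0,s1; s0-p>s0; s0-q>s1; s1-p>s2; s1-q>s1; s2-p>s2; s2-q>s2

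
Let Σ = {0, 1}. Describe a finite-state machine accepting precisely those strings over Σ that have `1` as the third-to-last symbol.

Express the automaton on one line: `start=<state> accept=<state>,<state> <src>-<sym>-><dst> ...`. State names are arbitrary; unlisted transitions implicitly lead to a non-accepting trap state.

start=A accept=L,M,N,O A-0->B A-1->C B-0->D B-1->E C-0->F C-1->G D-0->H D-1->I E-0->J E-1->K F-0->L F-1->M G-0->N G-1->O H-0->H H-1->I I-0->J I-1->K J-0->L J-1->M K-0->N K-1->O L-0->H L-1->I M-0->J M-1->K N-0->L N-1->M O-0->N O-1->O

Because acceptance depends on a position counted from the end, the machine has to buffer the most recent 3 symbols. Make each state the string of the last up-to-3 symbols read; on input `x` shift the window left and append `x`. Accept when the buffered window has length 3 and begins with `1`.
A 15-state machine:
       0  1 
>  A   B  C 
   B   D  E 
   C   F  G 
   D   H  I 
   E   J  K 
   F   L  M 
   G   N  O 
   H   H  I 
   I   J  K 
   J   L  M 
   K   N  O 
 * L   H  I 
 * M   J  K 
 * N   L  M 
 * O   N  O 
(> = start, * = accepting)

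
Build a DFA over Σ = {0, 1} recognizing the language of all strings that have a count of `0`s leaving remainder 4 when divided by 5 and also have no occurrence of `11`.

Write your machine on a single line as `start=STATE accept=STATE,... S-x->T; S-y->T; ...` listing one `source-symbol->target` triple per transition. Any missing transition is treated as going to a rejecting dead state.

Build one automaton per condition and run them in lockstep. One (5 states) tracks the count of `0`s modulo 5; the other (3 states) tracks partial matches of the forbidden pattern `11`. Each combined state is a pair, one component from each; accept when both components accept. Minimizing collapses redundant product states.
11 states suffice.
          0    1  
>  S0     S1   S2 
   S1     S3   S4 
   S2     S1   S5 
   S3     S6   S7 
   S4     S3   S5 
   S5     S5   S5 
   S6     S8   S9 
   S7     S6   S5 
 * S8     S0  S10 
   S9     S8   S5 
 * S10    S0   S5 
(> = start, * = accepting)

start=S0; accept=S8,S10; S0-0->S1; S0-1->S2; S1-0->S3; S1-1->S4; S2-0->S1; S2-1->S5; S3-0->S6; S3-1->S7; S4-0->S3; S4-1->S5; S5-0->S5; S5-1->S5; S6-0->S8; S6-1->S9; S7-0->S6; S7-1->S5; S8-0->S0; S8-1->S10; S9-0->S8; S9-1->S5; S10-0->S0; S10-1->S5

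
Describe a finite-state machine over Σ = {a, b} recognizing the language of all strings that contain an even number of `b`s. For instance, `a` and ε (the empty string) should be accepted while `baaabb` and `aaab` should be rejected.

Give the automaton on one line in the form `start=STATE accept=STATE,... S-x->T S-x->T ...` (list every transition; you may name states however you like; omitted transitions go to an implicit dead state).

start=q0 accept=q0 q0-a->q0 q0-b->q1 q1-a->q1 q1-b->q0

The only thing that matters is how many `b`s have appeared, reduced mod 2. Use one state per residue: q0 for 0, …, q1 for 1. Reading `b` moves to the next residue; anything else stays put. q0 is accepting.
2 states suffice.
        a   b  
>* q0   q0  q1 
   q1   q1  q0 
(> = start, * = accepting)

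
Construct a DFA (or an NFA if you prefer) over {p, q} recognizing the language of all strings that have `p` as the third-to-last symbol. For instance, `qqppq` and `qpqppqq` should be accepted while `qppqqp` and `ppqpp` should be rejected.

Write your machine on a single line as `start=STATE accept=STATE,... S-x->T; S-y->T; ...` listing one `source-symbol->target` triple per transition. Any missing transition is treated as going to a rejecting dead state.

A DFA must remember the last 3 symbols (since which symbol is third-to-last isn't known until the input ends). Use one state per possible window of the last ≤3 symbols; accept from those whose window starts with `p`.
A 15-state machine:
       p  q 
>  A   B  C 
   B   D  E 
   C   F  G 
   D   H  I 
   E   J  K 
   F   L  M 
   G   N  O 
 * H   H  I 
 * I   J  K 
 * J   L  M 
 * K   N  O 
   L   H  I 
   M   J  K 
   N   L  M 
   O   N  O 
(> = start, * = accepting)

start=A; accept=H,I,J,K; A-p->B; A-q->C; B-p->D; B-q->E; C-p->F; C-q->G; D-p->H; D-q->I; E-p->J; E-q->K; F-p->L; F-q->M; G-p->N; G-q->O; H-p->H; H-q->I; I-p->J; I-q->K; J-p->L; J-q->M; K-p->N; K-q->O; L-p->H; L-q->I; M-p->J; M-q->K; N-p->L; N-q->M; O-p->N; O-q->O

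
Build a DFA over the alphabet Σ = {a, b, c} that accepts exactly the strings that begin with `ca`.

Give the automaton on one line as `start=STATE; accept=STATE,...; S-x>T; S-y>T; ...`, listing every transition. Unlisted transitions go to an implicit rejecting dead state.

Check the first 2 symbols one by one: S0 through S1 record how many have matched `ca` so far; any wrong symbol goes to the dead state S3. After all 2 match we enter the accepting sink S2.
        a   b   c  
>  S0   S3  S3  S1 
   S1   S2  S3  S3 
 * S2   S2  S2  S2 
   S3   S3  S3  S3 
(> = start, * = accepting)

start=S0; accept=S2; S0-a>S3; S0-b>S3; S0-c>S1; S1-a>S2; S1-b>S3; S1-c>S3; S2-a>S2; S2-b>S2; S2-c>S2; S3-a>S3; S3-b>S3; S3-c>S3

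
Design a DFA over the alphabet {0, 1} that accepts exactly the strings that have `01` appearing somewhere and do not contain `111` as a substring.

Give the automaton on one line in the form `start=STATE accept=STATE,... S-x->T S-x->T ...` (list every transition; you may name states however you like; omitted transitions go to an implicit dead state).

start=A accept=D,F,G A-0->B A-1->C B-0->B B-1->D C-0->B C-1->E D-0->F D-1->G E-0->B E-1->H F-0->F F-1->D G-0->F G-1->H H-0->H H-1->H

Handle the two conditions separately and then intersect. One (3 states) tracks whether and how much of `01` has been seen; the other (4 states) tracks partial matches of the forbidden pattern `111`. Each combined state is a pair, one component from each; accept when both components accept. After merging equivalent states the machine shrinks.
8 states suffice.
       0  1 
>  A   B  C 
   B   B  D 
   C   B  E 
 * D   F  G 
   E   B  H 
 * F   F  D 
 * G   F  H 
   H   H  H 
(> = start, * = accepting)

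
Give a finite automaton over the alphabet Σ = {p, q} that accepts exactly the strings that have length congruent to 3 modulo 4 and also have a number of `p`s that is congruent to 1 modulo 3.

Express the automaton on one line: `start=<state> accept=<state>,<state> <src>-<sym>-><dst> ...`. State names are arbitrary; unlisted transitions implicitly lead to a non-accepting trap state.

start=S0 accept=S8 S0-p->S1 S0-q->S2 S1-p->S3 S1-q->S4 S2-p->S4 S2-q->S5 S3-p->S6 S3-q->S7 S4-p->S7 S4-q->S8 S5-p->S8 S5-q->S6 S6-p->S9 S6-q->S0 S7-p->S0 S7-q->S10 S8-p->S10 S8-q->S9 S9-p->S11 S9-q->S1 S10-p->S2 S10-q->S11 S11-p->S5 S11-q->S3

Build one automaton per condition and run them in lockstep. The first has 4 states tracking the input length modulo 4; the second has 3 states tracking the count of `p`s modulo 3. A product state is a pair (one from each), accepting exactly when both do.
A 12-state machine:
          p    q  
>  S0     S1   S2 
   S1     S3   S4 
   S2     S4   S5 
   S3     S6   S7 
   S4     S7   S8 
   S5     S8   S6 
   S6     S9   S0 
   S7     S0  S10 
 * S8    S10   S9 
   S9    S11   S1 
   S10    S2  S11 
   S11    S5   S3 
(> = start, * = accepting)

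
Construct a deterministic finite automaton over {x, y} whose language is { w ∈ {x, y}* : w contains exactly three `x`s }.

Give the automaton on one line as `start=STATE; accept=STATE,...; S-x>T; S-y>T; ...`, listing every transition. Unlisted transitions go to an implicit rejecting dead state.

Only the number of `x`s matters, and only up to 4. Make a chain q0 → q1 → q2 → q3 → q4 advanced by each `x` (with q4 absorbing); every other symbol self-loops. The accepting set is {q3}.
With 5 states:
        x   y  
>  q0   q1  q0 
   q1   q2  q1 
   q2   q3  q2 
 * q3   q4  q3 
   q4   q4  q4 
(> = start, * = accepting)

start=q0; accept=q3; q0-x>q1; q0-y>q0; q1-x>q2; q1-y>q1; q2-x>q3; q2-y>q2; q3-x>q4; q3-y>q3; q4-x>q4; q4-y>q4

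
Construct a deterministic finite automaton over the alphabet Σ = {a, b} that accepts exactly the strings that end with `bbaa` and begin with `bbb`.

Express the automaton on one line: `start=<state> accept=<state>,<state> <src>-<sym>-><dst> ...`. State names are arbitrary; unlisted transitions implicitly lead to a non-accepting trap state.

start=s0 accept=s10 s0-a->s1 s0-b->s2 s1-a->s1 s1-b->s3 s2-a->s1 s2-b->s4 s3-a->s1 s3-b->s5 s4-a->s6 s4-b->s7 s5-a->s6 s5-b->s5 s6-a->s8 s6-b->s3 s7-a->s9 s7-b->s7 s8-a->s1 s8-b->s3 s9-a->s10 s9-b->s11 s10-a->s12 s10-b->s11 s11-a->s12 s11-b->s7 s12-a->s12 s12-b->s11

Handle the two conditions separately and then intersect. The first has 5 states tracking how much of the suffix `bbaa` has currently been matched; the second has 5 states tracking whether the input so far still matches the prefix `bbb`. A product state is a pair (one from each), accepting exactly when both do.
With 13 states:
          a    b  
>  s0     s1   s2 
   s1     s1   s3 
   s2     s1   s4 
   s3     s1   s5 
   s4     s6   s7 
   s5     s6   s5 
   s6     s8   s3 
   s7     s9   s7 
   s8     s1   s3 
   s9    s10  s11 
 * s10   s12  s11 
   s11   s12   s7 
   s12   s12  s11 
(> = start, * = accepting)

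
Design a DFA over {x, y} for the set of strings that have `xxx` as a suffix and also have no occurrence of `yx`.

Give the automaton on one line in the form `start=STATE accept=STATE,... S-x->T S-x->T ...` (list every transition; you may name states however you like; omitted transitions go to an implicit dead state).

start=A accept=F A-x->B A-y->C B-x->D B-y->C C-x->E C-y->C D-x->F D-y->C E-x->G E-y->H F-x->F F-y->C G-x->I G-y->H H-x->E H-y->H I-x->I I-y->H

Build one automaton per condition and run them in lockstep. The first has 4 states tracking how much of the suffix `xxx` has currently been matched; the second has 3 states tracking partial matches of the forbidden pattern `yx`. A product state is a pair (one from each), accepting exactly when both do.
With 9 states:
       x  y 
>  A   B  C 
   B   D  C 
   C   E  C 
   D   F  C 
   E   G  H 
 * F   F  C 
   G   I  H 
   H   E  H 
   I   I  H 
(> = start, * = accepting)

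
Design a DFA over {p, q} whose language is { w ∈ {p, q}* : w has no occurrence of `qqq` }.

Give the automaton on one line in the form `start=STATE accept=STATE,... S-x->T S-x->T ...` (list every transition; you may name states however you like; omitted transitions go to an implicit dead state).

start=s0 accept=s0,s1,s2 s0-p->s0 s0-q->s1 s1-p->s0 s1-q->s2 s2-p->s0 s2-q->s3 s3-p->s3 s3-q->s3

Track partial matches of the forbidden pattern `qqq`. State s3 is a dead state reached once `qqq` has occurred; every other state accepts. s0 means no part of `qqq` is currently matched.
With 4 states:
        p   q  
>* s0   s0  s1 
 * s1   s0  s2 
 * s2   s0  s3 
   s3   s3  s3 
(> = start, * = accepting)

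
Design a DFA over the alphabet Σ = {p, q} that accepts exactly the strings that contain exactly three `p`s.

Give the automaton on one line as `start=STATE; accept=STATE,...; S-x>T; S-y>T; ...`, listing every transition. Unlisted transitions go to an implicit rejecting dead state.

Count `p`s, saturating at 4: states S0 through S3 mean 0 through 3 `p`s seen; S4 means more than 3. Each `p` increments (capped at S4); other symbols loop. Accept from {S3}.
5 states suffice.
        p   q  
>  S0   S1  S0 
   S1   S2  S1 
   S2   S3  S2 
 * S3   S4  S3 
   S4   S4  S4 
(> = start, * = accepting)

start=S0; accept=S3; S0-p>S1; S0-q>S0; S1-p>S2; S1-q>S1; S2-p>S3; S2-q>S2; S3-p>S4; S3-q>S3; S4-p>S4; S4-q>S4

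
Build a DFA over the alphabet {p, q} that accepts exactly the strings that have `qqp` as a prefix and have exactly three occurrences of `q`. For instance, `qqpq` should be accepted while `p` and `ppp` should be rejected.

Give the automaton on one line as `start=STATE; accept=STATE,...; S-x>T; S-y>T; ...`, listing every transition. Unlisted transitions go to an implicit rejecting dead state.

Run two small machines in parallel and take their product. The first has 5 states tracking whether the input so far still matches the prefix `qqp`; the second has 5 states tracking the count of `q`s, saturating at 4. A product state is a pair (one from each), accepting exactly when both do. Equivalent product states are then merged.
6 states suffice.
        p   q  
>  s0   s1  s2 
   s1   s1  s1 
   s2   s1  s3 
   s3   s4  s1 
   s4   s4  s5 
 * s5   s5  s1 
(> = start, * = accepting)

start=s0; accept=s5; s0-p>s1; s0-q>s2; s1-p>s1; s1-q>s1; s2-p>s1; s2-q>s3; s3-p>s4; s3-q>s1; s4-p>s4; s4-q>s5; s5-p>s5; s5-q>s1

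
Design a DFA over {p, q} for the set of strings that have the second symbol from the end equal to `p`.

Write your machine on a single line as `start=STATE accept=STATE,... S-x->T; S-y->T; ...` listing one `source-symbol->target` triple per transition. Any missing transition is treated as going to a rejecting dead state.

start=s0; accept=s3,s4; s0-p->s1; s0-q->s2; s1-p->s3; s1-q->s4; s2-p->s5; s2-q->s6; s3-p->s3; s3-q->s4; s4-p->s5; s4-q->s6; s5-p->s3; s5-q->s4; s6-p->s5; s6-q->s6

A DFA must remember the last 2 symbols (since which symbol is second-to-last isn't known until the input ends). Use one state per possible window of the last ≤2 symbols; accept from those whose window starts with `p`.
        p   q  
>  s0   s1  s2 
   s1   s3  s4 
   s2   s5  s6 
 * s3   s3  s4 
 * s4   s5  s6 
   s5   s3  s4 
   s6   s5  s6 
(> = start, * = accepting)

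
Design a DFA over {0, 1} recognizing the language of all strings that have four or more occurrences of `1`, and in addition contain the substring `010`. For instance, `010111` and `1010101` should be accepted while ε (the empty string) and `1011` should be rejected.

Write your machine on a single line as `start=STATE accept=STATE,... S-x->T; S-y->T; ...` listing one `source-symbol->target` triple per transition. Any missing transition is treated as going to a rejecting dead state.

Run two small machines in parallel and take their product. The first has 6 states tracking the count of `1`s, saturating at 5; the second has 4 states tracking whether and how much of `010` has been seen. A product state is a pair (one from each), accepting exactly when both do. Equivalent product states are then merged.
16 states suffice.
          0    1  
>  s0     s1   s2 
   s1     s1   s3 
   s2     s4   s5 
   s3     s6   s5 
   s4     s4   s7 
   s5     s8   s9 
   s6     s6  s10 
   s7    s10   s9 
   s8     s8  s11 
   s9    s12   s9 
   s10   s10  s13 
   s11   s13   s9 
   s12   s12  s14 
   s13   s13  s15 
   s14   s15   s9 
 * s15   s15  s15 
(> = start, * = accepting)

start=s0; accept=s15; s0-0->s1; s0-1->s2; s1-0->s1; s1-1->s3; s2-0->s4; s2-1->s5; s3-0->s6; s3-1->s5; s4-0->s4; s4-1->s7; s5-0->s8; s5-1->s9; s6-0->s6; s6-1->s10; s7-0->s10; s7-1->s9; s8-0->s8; s8-1->s11; s9-0->s12; s9-1->s9; s10-0->s10; s10-1->s13; s11-0->s13; s11-1->s9; s12-0->s12; s12-1->s14; s13-0->s13; s13-1->s15; s14-0->s15; s14-1->s9; s15-0->s15; s15-1->s15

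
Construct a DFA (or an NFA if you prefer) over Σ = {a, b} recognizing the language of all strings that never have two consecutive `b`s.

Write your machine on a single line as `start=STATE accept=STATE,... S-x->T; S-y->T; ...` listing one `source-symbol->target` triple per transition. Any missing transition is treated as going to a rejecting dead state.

Track partial matches of the forbidden pattern `bb`. State S2 is a dead state reached once `bb` has occurred; every other state accepts. S0 means no part of `bb` is currently matched.
A 3-state machine:
        a   b  
>* S0   S0  S1 
 * S1   S0  S2 
   S2   S2  S2 
(> = start, * = accepting)

start=S0; accept=S0,S1; S0-a->S0; S0-b->S1; S1-a->S0; S1-b->S2; S2-a->S2; S2-b->S2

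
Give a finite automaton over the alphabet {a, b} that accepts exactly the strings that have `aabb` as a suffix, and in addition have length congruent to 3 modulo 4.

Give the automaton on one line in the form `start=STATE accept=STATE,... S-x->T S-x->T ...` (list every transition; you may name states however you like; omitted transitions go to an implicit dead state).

start=s0 accept=s19 s0-a->s1 s0-b->s2 s1-a->s3 s1-b->s4 s2-a->s5 s2-b->s4 s3-a->s6 s3-b->s7 s4-a->s8 s4-b->s9 s5-a->s6 s5-b->s9 s6-a->s10 s6-b->s11 s7-a->s12 s7-b->s13 s8-a->s10 s8-b->s0 s9-a->s12 s9-b->s0 s10-a->s14 s10-b->s15 s11-a->s1 s11-b->s16 s12-a->s14 s12-b->s2 s13-a->s1 s13-b->s2 s14-a->s3 s14-b->s17 s15-a->s5 s15-b->s18 s16-a->s5 s16-b->s4 s17-a->s8 s17-b->s19 s18-a->s8 s18-b->s9 s19-a->s12 s19-b->s0

Run two small machines in parallel and take their product. One (5 states) tracks how much of the suffix `aabb` has currently been matched; the other (4 states) tracks the input length modulo 4. Each combined state is a pair, one component from each; accept when both components accept.
A 20-state machine:
          a    b  
>  s0     s1   s2 
   s1     s3   s4 
   s2     s5   s4 
   s3     s6   s7 
   s4     s8   s9 
   s5     s6   s9 
   s6    s10  s11 
   s7    s12  s13 
   s8    s10   s0 
   s9    s12   s0 
   s10   s14  s15 
   s11    s1  s16 
   s12   s14   s2 
   s13    s1   s2 
   s14    s3  s17 
   s15    s5  s18 
   s16    s5   s4 
   s17    s8  s19 
   s18    s8   s9 
 * s19   s12   s0 
(> = start, * = accepting)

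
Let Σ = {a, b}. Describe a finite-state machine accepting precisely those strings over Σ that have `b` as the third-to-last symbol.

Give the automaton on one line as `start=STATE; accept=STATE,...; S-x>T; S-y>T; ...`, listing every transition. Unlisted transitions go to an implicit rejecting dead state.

start=q0; accept=q11,q12,q13,q14; q0-a>q1; q0-b>q2; q1-a>q3; q1-b>q4; q2-a>q5; q2-b>q6; q3-a>q7; q3-b>q8; q4-a>q9; q4-b>q10; q5-a>q11; q5-b>q12; q6-a>q13; q6-b>q14; q7-a>q7; q7-b>q8; q8-a>q9; q8-b>q10; q9-a>q11; q9-b>q12; q10-a>q13; q10-b>q14; q11-a>q7; q11-b>q8; q12-a>q9; q12-b>q10; q13-a>q11; q13-b>q12; q14-a>q13; q14-b>q14

A DFA must remember the last 3 symbols (since which symbol is third-to-last isn't known until the input ends). Use one state per possible window of the last ≤3 symbols; accept from those whose window starts with `b`.
A 15-state machine:
          a    b  
>  q0     q1   q2 
   q1     q3   q4 
   q2     q5   q6 
   q3     q7   q8 
   q4     q9  q10 
   q5    q11  q12 
   q6    q13  q14 
   q7     q7   q8 
   q8     q9  q10 
   q9    q11  q12 
   q10   q13  q14 
 * q11    q7   q8 
 * q12    q9  q10 
 * q13   q11  q12 
 * q14   q13  q14 
(> = start, * = accepting)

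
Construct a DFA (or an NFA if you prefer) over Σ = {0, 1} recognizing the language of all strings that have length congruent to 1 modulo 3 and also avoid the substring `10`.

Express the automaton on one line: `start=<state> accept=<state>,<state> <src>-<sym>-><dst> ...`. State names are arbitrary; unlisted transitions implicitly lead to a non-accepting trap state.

Handle the two conditions separately and then intersect. One (3 states) tracks the input length modulo 3; the other (3 states) tracks partial matches of the forbidden pattern `10`. Each combined state is a pair, one component from each; accept when both components accept. Minimizing collapses redundant product states.
        0   1  
>  s0   s1  s2 
 * s1   s3  s4 
 * s2   s5  s4 
   s3   s0  s6 
   s4   s5  s6 
   s5   s5  s5 
   s6   s5  s2 
(> = start, * = accepting)

start=s0 accept=s1,s2 s0-0->s1 s0-1->s2 s1-0->s3 s1-1->s4 s2-0->s5 s2-1->s4 s3-0->s0 s3-1->s6 s4-0->s5 s4-1->s6 s5-0->s5 s5-1->s5 s6-0->s5 s6-1->s2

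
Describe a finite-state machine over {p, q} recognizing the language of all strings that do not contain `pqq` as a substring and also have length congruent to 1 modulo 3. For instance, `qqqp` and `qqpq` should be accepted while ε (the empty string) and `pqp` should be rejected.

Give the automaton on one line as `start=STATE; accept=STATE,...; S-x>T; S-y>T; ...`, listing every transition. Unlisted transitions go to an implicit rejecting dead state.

start=s0; accept=s1,s2,s9; s0-p>s1; s0-q>s2; s1-p>s3; s1-q>s4; s2-p>s3; s2-q>s5; s3-p>s6; s3-q>s7; s4-p>s6; s4-q>s8; s5-p>s6; s5-q>s0; s6-p>s1; s6-q>s9; s7-p>s1; s7-q>s8; s8-p>s8; s8-q>s8; s9-p>s3; s9-q>s8

Run two small machines in parallel and take their product. The first has 4 states tracking partial matches of the forbidden pattern `pqq`; the second has 3 states tracking the input length modulo 3. A product state is a pair (one from each), accepting exactly when both do. After merging equivalent states the machine shrinks.
10 states suffice.
        p   q  
>  s0   s1  s2 
 * s1   s3  s4 
 * s2   s3  s5 
   s3   s6  s7 
   s4   s6  s8 
   s5   s6  s0 
   s6   s1  s9 
   s7   s1  s8 
   s8   s8  s8 
 * s9   s3  s8 
(> = start, * = accepting)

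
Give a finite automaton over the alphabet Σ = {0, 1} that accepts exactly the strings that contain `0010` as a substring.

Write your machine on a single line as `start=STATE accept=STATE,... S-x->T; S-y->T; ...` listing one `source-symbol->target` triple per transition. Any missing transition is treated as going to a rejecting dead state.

States q0..q3 record the length of the longest prefix of `0010` that matches the current input suffix. Reaching q4 means `0010` has been seen, and we stay there forever. Accept from q4.
        0   1  
>  q0   q1  q0 
   q1   q2  q0 
   q2   q2  q3 
   q3   q4  q0 
 * q4   q4  q4 
(> = start, * = accepting)

start=q0; accept=q4; q0-0->q1; q0-1->q0; q1-0->q2; q1-1->q0; q2-0->q2; q2-1->q3; q3-0->q4; q3-1->q0; q4-0->q4; q4-1->q4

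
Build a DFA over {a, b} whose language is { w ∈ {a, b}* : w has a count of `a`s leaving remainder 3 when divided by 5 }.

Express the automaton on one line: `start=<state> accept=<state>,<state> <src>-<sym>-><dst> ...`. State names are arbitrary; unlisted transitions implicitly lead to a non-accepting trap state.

The only thing that matters is how many `a`s have appeared, reduced mod 5. Use one state per residue: s0 for 0, …, s4 for 4. Reading `a` moves to the next residue; anything else stays put. s3 is accepting.
A 5-state machine:
        a   b  
>  s0   s1  s0 
   s1   s2  s1 
   s2   s3  s2 
 * s3   s4  s3 
   s4   s0  s4 
(> = start, * = accepting)

start=s0 accept=s3 s0-a->s1 s0-b->s0 s1-a->s2 s1-b->s1 s2-a->s3 s2-b->s2 s3-a->s4 s3-b->s3 s4-a->s0 s4-b->s4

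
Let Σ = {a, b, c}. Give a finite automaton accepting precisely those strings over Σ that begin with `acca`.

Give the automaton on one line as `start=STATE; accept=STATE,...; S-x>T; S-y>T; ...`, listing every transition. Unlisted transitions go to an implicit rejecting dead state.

Check the first 4 symbols one by one: s0 through s3 record how many have matched `acca` so far; any wrong symbol goes to the dead state s5. After all 4 match we enter the accepting sink s4.
        a   b   c  
>  s0   s1  s5  s5 
   s1   s5  s5  s2 
   s2   s5  s5  s3 
   s3   s4  s5  s5 
 * s4   s4  s4  s4 
   s5   s5  s5  s5 
(> = start, * = accepting)

start=s0; accept=s4; s0-a>s1; s0-b>s5; s0-c>s5; s1-a>s5; s1-b>s5; s1-c>s2; s2-a>s5; s2-b>s5; s2-c>s3; s3-a>s4; s3-b>s5; s3-c>s5; s4-a>s4; s4-b>s4; s4-c>s4; s5-a>s5; s5-b>s5; s5-c>s5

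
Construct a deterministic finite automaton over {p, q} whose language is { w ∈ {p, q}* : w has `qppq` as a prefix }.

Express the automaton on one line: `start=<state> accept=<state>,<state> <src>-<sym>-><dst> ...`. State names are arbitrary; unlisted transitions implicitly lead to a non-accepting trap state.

Check the first 4 symbols one by one: A through D record how many have matched `qppq` so far; any wrong symbol goes to the dead state F. After all 4 match we enter the accepting sink E.
6 states suffice.
       p  q 
>  A   F  B 
   B   C  F 
   C   D  F 
   D   F  E 
 * E   E  E 
   F   F  F 
(> = start, * = accepting)

start=A accept=E A-p->F A-q->B B-p->C B-q->F C-p->D C-q->F D-p->F D-q->E E-p->E E-q->E F-p->F F-q->F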